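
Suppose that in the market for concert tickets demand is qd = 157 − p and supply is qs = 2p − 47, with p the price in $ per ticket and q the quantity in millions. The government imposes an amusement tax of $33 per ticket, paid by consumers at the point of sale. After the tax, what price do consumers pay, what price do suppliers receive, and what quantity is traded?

Without the tax, 157 − p = 2p − 47 gives 3p = 204, so p* = $68 and q* = 89.
With the tax collected from consumers, demand (in seller-price terms) shifts: qd = 157 − (p + 33).
New equilibrium: consumers pay $90, suppliers receive $57, q = 67. (Wedge: pb − ps = 33.)
The less price-elastic side of the market bears the larger share of a per-unit tax.

Consumers pay $90; suppliers receive $57; quantity = 67.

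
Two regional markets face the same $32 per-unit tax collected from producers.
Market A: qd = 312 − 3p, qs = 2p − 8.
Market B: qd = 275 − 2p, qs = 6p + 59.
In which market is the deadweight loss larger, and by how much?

Market A: pre-tax p* = $64, q* = 120; post-tax q = 81.6; deadweight loss = $614.4.
Market B: pre-tax p* = $27, q* = 221; post-tax q = 173; deadweight loss = $768.
Difference: $614.4 vs $768 → market B is larger by $153.6.

Market B, by $153.6.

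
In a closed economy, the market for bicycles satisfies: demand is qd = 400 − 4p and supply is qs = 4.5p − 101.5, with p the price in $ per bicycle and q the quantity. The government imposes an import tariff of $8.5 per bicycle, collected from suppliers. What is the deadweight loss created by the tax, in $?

Without the tax, 400 − 4p = 4.5p − 101.5 gives 8.5p = 501.5, so p* = $59 and q* = 164.
With the tax collected from suppliers, supply shifts: qs = 4.5(p − 8.5) − 101.5.
Solving gives q = 146 with consumers paying $63.5 and suppliers receiving $55 (the $8.5 wedge).
Quantity falls by |ΔQ| = |164 − 146| = 18.
DWL = ½ · t · |ΔQ| = ½ · 8.5 · 18 = $76.5.

Deadweight loss = $76.5.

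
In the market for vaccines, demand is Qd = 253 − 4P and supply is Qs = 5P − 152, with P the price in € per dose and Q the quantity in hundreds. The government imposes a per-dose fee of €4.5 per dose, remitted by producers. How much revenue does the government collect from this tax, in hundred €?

Without the tax, 253 − 4P = 5P − 152 gives 9P = 405, so P* = €45 and Q* = 73.
With the tax collected from producers, supply shifts: Qs = 5(P − 4.5) − 152.
New equilibrium: buyers pay €47.5, producers receive €43, Q = 63. (Wedge: Pb − Ps = 4.5.)
Revenue = t · Q = 4.5 · 63 = €283.5.

Tax revenue = €283.5 hundred.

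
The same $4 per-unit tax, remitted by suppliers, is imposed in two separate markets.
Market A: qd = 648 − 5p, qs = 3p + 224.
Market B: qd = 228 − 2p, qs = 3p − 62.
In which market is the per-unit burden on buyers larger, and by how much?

Market A: pre-tax p* = $53, q* = 383; post-tax q = 375.5; per-unit burden on buyers = $1.5.
Market B: pre-tax p* = $58, q* = 112; post-tax q = 107.2; per-unit burden on buyers = $2.4.
Difference: $1.5 vs $2.4 → market B is larger by $0.9.

Market B, by $0.9.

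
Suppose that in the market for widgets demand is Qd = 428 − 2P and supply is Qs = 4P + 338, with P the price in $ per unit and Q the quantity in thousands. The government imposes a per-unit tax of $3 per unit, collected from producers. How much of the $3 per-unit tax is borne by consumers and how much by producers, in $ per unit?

Consumers bear $2 per unit; producers bear $1 per unit.

Before the tax: set 428 − 2P = 4P + 338 → P* = $15, Q* = 398.
With the tax collected from producers, supply shifts: Qs = 4(P − 3) + 338.
New equilibrium: consumers pay $17, producers receive $14, Q = 394. (Wedge: Pb − Ps = 3.)
Burden on consumers: $2; on producers: $1. (They sum to $3.)
The less price-elastic side of the market bears the larger share of a per-unit tax.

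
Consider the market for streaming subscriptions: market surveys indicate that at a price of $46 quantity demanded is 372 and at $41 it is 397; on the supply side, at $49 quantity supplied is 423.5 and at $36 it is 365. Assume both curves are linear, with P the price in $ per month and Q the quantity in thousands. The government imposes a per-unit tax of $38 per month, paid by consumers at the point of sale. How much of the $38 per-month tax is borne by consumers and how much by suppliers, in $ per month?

Consumers bear $18 per month; suppliers bear $20 per month.

Demand slope: (397 − 372)/(41 − 46) = -5, so Qd = 602 − 5P.
Supply slope: (365 − 423.5)/(36 − 49) = 4.5, so Qs = 4.5P + 203.
Without the tax, 602 − 5P = 4.5P + 203 gives 9.5P = 399, so P* = $42 and Q* = 392.
With the tax collected from consumers, demand (in seller-price terms) shifts: Qd = 602 − 5(P + 38).
Solving gives Q = 302 with consumers paying $60 and suppliers receiving $22 (the $38 wedge).
Burden on consumers: $18; on suppliers: $20. (They sum to $38.)
The less price-elastic side of the market bears the larger share of a per-unit tax.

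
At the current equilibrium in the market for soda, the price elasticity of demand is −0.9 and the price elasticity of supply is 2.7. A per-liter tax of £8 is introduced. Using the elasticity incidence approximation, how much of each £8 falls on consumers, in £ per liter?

Consumers bear ≈ £6 per liter.

Incidence ratio: consumers' share ≈ εs / (εs + |εd|) = 2.7 / (2.7 + 0.9) = 0.75.
So consumers bear ≈ 0.75 × £8 = £6; producers bear £2.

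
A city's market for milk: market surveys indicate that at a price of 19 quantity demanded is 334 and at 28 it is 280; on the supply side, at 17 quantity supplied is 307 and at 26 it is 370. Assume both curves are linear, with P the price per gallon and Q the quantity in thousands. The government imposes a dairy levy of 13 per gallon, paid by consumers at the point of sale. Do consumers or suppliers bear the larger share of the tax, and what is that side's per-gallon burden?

Demand slope: (280 − 334)/(28 − 19) = -6, so Qd = 448 − 6P.
Supply slope: (370 − 307)/(26 − 17) = 7, so Qs = 7P + 188.
Before the tax: set 448 − 6P = 7P + 188 → P* = 20, Q* = 328.
With the tax collected from consumers, demand (in seller-price terms) shifts: Qd = 448 − 6(P + 13).
New equilibrium: consumers pay 27, suppliers receive 14, Q = 286. (Wedge: Pb − Ps = 13.)
Per-gallon burden: consumers 7, suppliers 6.
Consumers take the larger share because demand is less price-elastic here (demand slope 6 vs supply slope 7).

Consumers bear the larger share: 7 per gallon.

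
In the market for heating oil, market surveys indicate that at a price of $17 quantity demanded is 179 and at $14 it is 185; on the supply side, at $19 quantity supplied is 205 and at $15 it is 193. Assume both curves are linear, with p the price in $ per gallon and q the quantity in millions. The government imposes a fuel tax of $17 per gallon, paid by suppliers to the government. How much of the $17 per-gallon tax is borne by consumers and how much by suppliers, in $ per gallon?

Demand slope: (185 − 179)/(14 − 17) = -2, so qd = 213 − 2p.
Supply slope: (193 − 205)/(15 − 19) = 3, so qs = 3p + 148.
Without the tax, 213 − 2p = 3p + 148 gives 5p = 65, so p* = $13 and q* = 187.
With the tax collected from suppliers, supply shifts: qs = 3(p − 17) + 148.
Solving gives q = 166.6 with consumers paying $23.2 and suppliers receiving $6.2 (the $17 wedge).
Burden on consumers: $10.2; on suppliers: $6.8. (They sum to $17.)
The less price-elastic side of the market bears the larger share of a per-unit tax.

Consumers bear $10.2 per gallon; suppliers bear $6.8 per gallon.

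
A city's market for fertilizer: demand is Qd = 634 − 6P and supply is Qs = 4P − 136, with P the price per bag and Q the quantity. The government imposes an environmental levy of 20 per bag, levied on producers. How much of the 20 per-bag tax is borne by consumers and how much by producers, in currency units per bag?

Consumers bear 8 per bag; producers bear 12 per bag.

Without the tax, 634 − 6P = 4P − 136 gives 10P = 770, so P* = 77 and Q* = 172.
With the tax collected from producers, supply shifts: Qs = 4(P − 20) − 136.
Solving gives Q = 124 with consumers paying 85 and producers receiving 65 (the 20 wedge).
Burden on consumers: 8; on producers: 12. (They sum to 20.)
The less price-elastic side of the market bears the larger share of a per-unit tax.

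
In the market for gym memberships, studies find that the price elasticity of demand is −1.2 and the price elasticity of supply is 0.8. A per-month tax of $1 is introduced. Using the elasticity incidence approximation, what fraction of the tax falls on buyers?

Incidence ratio: buyers' share ≈ εs / (εs + |εd|) = 0.8 / (0.8 + 1.2) = 0.4.
Supply is the less elastic side, so buyers bear the smaller share.

Buyers' share ≈ 0.4.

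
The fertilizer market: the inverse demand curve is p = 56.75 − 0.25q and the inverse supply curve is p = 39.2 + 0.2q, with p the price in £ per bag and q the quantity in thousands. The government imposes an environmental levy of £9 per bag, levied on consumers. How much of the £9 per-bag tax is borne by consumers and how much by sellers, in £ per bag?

Inverting to q(p) form: qd = 227 − 4p; qs = 5p − 196.
Before the tax: set 227 − 4p = 5p − 196 → p* = £47, q* = 39.
With the tax collected from consumers, demand (in seller-price terms) shifts: qd = 227 − 4(p + 9).
New equilibrium: consumers pay £52, sellers receive £43, q = 19. (Wedge: pb − ps = 9.)
Burden on consumers: £5; on sellers: £4. (They sum to £9.)

Consumers bear £5 per bag; sellers bear £4 per bag.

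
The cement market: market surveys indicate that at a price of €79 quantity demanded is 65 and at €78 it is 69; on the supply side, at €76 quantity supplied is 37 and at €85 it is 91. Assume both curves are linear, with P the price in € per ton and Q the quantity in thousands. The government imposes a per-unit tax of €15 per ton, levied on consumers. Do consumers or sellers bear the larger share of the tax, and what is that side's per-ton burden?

Demand slope: (69 − 65)/(78 − 79) = -4, so Qd = 381 − 4P.
Supply slope: (91 − 37)/(85 − 76) = 6, so Qs = 6P − 419.
Without the tax, 381 − 4P = 6P − 419 gives 10P = 800, so P* = €80 and Q* = 61.
With the tax collected from consumers, demand (in seller-price terms) shifts: Qd = 381 − 4(P + 15).
New equilibrium: consumers pay €89, sellers receive €74, Q = 25. (Wedge: Pb − Ps = 15.)
Per-ton burden: consumers €9, sellers €6.
Consumers take the larger share because demand is less price-elastic here (demand slope 4 vs supply slope 6).
The less price-elastic side of the market bears the larger share of a per-unit tax.

Consumers bear the larger share: €9 per ton.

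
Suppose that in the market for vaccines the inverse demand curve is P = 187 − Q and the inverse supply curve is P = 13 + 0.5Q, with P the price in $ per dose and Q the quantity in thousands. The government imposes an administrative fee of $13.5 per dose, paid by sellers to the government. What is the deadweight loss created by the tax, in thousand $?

Deadweight loss = $60.75 thousand.

Inverting to Q(P) form: Qd = 187 − P; Qs = 2P − 26.
Before the tax: set 187 − P = 2P − 26 → P* = $71, Q* = 116.
With the tax collected from sellers, supply shifts: Qs = 2(P − 13.5) − 26.
New equilibrium: consumers pay $80, sellers receive $66.5, Q = 107. (Wedge: Pb − Ps = 13.5.)
Quantity falls by |ΔQ| = |116 − 107| = 9.
DWL = ½ · t · |ΔQ| = ½ · 13.5 · 9 = $60.75.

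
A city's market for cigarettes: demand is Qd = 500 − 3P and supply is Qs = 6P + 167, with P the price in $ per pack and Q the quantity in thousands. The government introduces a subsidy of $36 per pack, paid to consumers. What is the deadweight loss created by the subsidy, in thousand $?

Deadweight loss = $1296 thousand.

Without the subsidy, 500 − 3P = 6P + 167 gives 9P = 333, so P* = $37 and Q* = 389.
With a per-unit subsidy paid to consumers, each effectively pays P − 36, so demand becomes Qd = 500 − 3(P − 36).
New equilibrium: consumers pay $13, sellers receive $49, Q = 461. (Wedge: Pb − Ps = −36.)
Quantity rises by |ΔQ| = |389 − 461| = 72.
DWL = ½ · t · |ΔQ| = ½ · 36 · 72 = $1296.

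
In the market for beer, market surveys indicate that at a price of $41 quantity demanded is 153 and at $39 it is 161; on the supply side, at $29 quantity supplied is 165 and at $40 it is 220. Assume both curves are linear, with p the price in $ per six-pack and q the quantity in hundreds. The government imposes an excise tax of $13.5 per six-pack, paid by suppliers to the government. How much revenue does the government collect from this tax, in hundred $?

Tax revenue = $2092.5 hundred.

Demand slope: (161 − 153)/(39 − 41) = -4, so qd = 317 − 4p.
Supply slope: (220 − 165)/(40 − 29) = 5, so qs = 5p + 20.
Before the tax: set 317 − 4p = 5p + 20 → p* = $33, q* = 185.
With the tax collected from suppliers, supply shifts: qs = 5(p − 13.5) + 20.
Solving gives q = 155 with buyers paying $40.5 and suppliers receiving $27 (the $13.5 wedge).
Revenue = t · Q = 13.5 · 155 = $2092.5.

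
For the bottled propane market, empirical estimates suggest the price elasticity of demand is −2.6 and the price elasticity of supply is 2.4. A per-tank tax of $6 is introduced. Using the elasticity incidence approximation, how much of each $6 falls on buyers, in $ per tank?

Buyers bear ≈ $2.88 per tank.

Incidence ratio: buyers' share ≈ εs / (εs + |εd|) = 2.4 / (2.4 + 2.6) = 0.48.
So buyers bear ≈ 0.48 × $6 = $2.88; producers bear $3.12.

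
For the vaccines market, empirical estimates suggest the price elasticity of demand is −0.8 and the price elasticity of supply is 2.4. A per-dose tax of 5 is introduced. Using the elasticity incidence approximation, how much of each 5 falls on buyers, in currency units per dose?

Buyers bear ≈ 3.75 per dose.

Incidence ratio: buyers' share ≈ εs / (εs + |εd|) = 2.4 / (2.4 + 0.8) = 0.75.
So buyers bear ≈ 0.75 × 5 = 3.75; producers bear 1.25.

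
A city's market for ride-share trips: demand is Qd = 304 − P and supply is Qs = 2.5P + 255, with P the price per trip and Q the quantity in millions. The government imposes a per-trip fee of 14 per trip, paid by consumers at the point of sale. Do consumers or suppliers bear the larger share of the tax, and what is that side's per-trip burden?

Consumers bear the larger share: 10 per trip.

Before the tax: set 304 − P = 2.5P + 255 → P* = 14, Q* = 290.
With the tax collected from consumers, demand (in seller-price terms) shifts: Qd = 304 − (P + 14).
New equilibrium: consumers pay 24, suppliers receive 10, Q = 280. (Wedge: Pb − Ps = 14.)
Per-trip burden: consumers 10, suppliers 4.
Consumers take the larger share because demand is less price-elastic here (demand slope 1 vs supply slope 2.5).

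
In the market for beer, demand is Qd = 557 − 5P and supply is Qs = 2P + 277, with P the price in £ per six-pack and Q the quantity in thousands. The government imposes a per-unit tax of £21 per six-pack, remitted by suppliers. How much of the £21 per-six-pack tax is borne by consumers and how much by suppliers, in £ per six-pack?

Without the tax, 557 − 5P = 2P + 277 gives 7P = 280, so P* = £40 and Q* = 357.
With the tax collected from suppliers, supply shifts: Qs = 2(P − 21) + 277.
Solving gives Q = 327 with consumers paying £46 and suppliers receiving £25 (the £21 wedge).
Burden on consumers: £6; on suppliers: £15. (They sum to £21.)

Consumers bear £6 per six-pack; suppliers bear £15 per six-pack.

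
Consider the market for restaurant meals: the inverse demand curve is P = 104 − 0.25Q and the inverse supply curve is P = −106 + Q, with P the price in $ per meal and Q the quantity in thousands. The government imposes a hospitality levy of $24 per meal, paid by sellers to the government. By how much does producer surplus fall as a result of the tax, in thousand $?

Producer surplus falls by $3041.28 thousand.

Inverting to Q(P) form: Qd = 416 − 4P; Qs = P + 106.
Before the tax: set 416 − 4P = P + 106 → P* = $62, Q* = 168.
With the tax collected from sellers, supply shifts: Qs = (P − 24) + 106.
New equilibrium: consumers pay $66.8, sellers receive $42.8, Q = 148.8. (Wedge: Pb − Ps = 24.)
ΔPS is the trapezoid between Q = 148.8 and Q = 168 of height $19.2: ½ · (168 + 148.8) · 19.2 = $3041.28.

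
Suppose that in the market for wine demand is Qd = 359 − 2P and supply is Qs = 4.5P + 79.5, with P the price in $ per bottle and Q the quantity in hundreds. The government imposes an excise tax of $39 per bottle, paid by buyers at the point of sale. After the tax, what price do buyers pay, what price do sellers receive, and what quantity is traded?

Buyers pay $70; sellers receive $31; quantity = 219.

Before the tax: set 359 − 2P = 4.5P + 79.5 → P* = $43, Q* = 273.
With the tax collected from buyers, demand (in seller-price terms) shifts: Qd = 359 − 2(P + 39).
Solving gives Q = 219 with buyers paying $70 and sellers receiving $31 (the $39 wedge).
The less price-elastic side of the market bears the larger share of a per-unit tax.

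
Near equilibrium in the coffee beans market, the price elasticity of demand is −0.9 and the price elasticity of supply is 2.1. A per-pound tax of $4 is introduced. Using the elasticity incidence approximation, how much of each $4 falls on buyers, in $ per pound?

Buyers bear ≈ $2.8 per pound.

Incidence ratio: buyers' share ≈ εs / (εs + |εd|) = 2.1 / (2.1 + 0.9) = 0.7.
So buyers bear ≈ 0.7 × $4 = $2.8; producers bear $1.2.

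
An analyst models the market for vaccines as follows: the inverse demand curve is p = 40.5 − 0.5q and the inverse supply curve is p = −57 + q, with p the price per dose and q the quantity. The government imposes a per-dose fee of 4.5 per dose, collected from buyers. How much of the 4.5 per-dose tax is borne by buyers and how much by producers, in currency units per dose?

Buyers bear 1.5 per dose; producers bear 3 per dose.

Inverting to q(p) form: qd = 81 − 2p; qs = p + 57.
Before the tax: set 81 − 2p = p + 57 → p* = 8, q* = 65.
With the tax collected from buyers, demand (in seller-price terms) shifts: qd = 81 − 2(p + 4.5).
New equilibrium: buyers pay 9.5, producers receive 5, q = 62. (Wedge: pb − ps = 4.5.)
Burden on buyers: 1.5; on producers: 3. (They sum to 4.5.)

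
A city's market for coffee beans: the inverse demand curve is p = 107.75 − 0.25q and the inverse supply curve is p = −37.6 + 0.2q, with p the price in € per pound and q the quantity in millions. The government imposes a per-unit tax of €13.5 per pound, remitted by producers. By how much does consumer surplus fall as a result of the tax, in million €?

Rewrite in direct form: qd = 431 − 4p and qs = 5p + 188.
Before the tax: set 431 − 4p = 5p + 188 → p* = €27, q* = 323.
With the tax collected from producers, supply shifts: qs = 5(p − 13.5) + 188.
New equilibrium: consumers pay €34.5, producers receive €21, q = 293. (Wedge: pb − ps = 13.5.)
ΔCS is the trapezoid between Q = 293 and Q = 323 of height €7.5: ½ · (323 + 293) · 7.5 = €2310.

Consumer surplus falls by €2310 million.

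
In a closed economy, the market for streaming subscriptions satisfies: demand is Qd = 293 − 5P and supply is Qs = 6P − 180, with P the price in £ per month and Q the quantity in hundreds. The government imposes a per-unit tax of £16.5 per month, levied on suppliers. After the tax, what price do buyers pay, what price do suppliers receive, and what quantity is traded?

Without the tax, 293 − 5P = 6P − 180 gives 11P = 473, so P* = £43 and Q* = 78.
With the tax collected from suppliers, supply shifts: Qs = 6(P − 16.5) − 180.
New equilibrium: buyers pay £52, suppliers receive £35.5, Q = 33. (Wedge: Pb − Ps = 16.5.)
The less price-elastic side of the market bears the larger share of a per-unit tax.

Buyers pay £52; suppliers receive £35.5; quantity = 33.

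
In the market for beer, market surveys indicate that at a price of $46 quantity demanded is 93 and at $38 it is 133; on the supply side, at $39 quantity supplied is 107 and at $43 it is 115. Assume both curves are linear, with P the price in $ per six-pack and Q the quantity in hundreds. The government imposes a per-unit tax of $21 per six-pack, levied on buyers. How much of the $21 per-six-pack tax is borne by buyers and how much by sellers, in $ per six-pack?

Demand slope: (133 − 93)/(38 − 46) = -5, so Qd = 323 − 5P.
Supply slope: (115 − 107)/(43 − 39) = 2, so Qs = 2P + 29.
Before the tax: set 323 − 5P = 2P + 29 → P* = $42, Q* = 113.
With the tax collected from buyers, demand (in seller-price terms) shifts: Qd = 323 − 5(P + 21).
Solving gives Q = 83 with buyers paying $48 and sellers receiving $27 (the $21 wedge).
Burden on buyers: $6; on sellers: $15. (They sum to $21.)

Buyers bear $6 per six-pack; sellers bear $15 per six-pack.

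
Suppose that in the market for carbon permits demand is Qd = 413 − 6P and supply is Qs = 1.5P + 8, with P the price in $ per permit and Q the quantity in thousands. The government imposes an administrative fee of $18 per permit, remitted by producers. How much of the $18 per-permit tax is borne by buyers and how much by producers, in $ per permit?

Buyers bear $3.6 per permit; producers bear $14.4 per permit.

Without the tax, 413 − 6P = 1.5P + 8 gives 7.5P = 405, so P* = $54 and Q* = 89.
With the tax collected from producers, supply shifts: Qs = 1.5(P − 18) + 8.
Solving gives Q = 67.4 with buyers paying $57.6 and producers receiving $39.6 (the $18 wedge).
Burden on buyers: $3.6; on producers: $14.4. (They sum to $18.)
The less price-elastic side of the market bears the larger share of a per-unit tax.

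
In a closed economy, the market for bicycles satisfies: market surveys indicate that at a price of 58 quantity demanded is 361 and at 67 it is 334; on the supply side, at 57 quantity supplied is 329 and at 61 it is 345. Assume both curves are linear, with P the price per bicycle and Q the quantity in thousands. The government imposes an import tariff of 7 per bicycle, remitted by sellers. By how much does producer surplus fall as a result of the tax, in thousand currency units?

Demand slope: (334 − 361)/(67 − 58) = -3, so Qd = 535 − 3P.
Supply slope: (345 − 329)/(61 − 57) = 4, so Qs = 4P + 101.
Without the tax, 535 − 3P = 4P + 101 gives 7P = 434, so P* = 62 and Q* = 349.
With the tax collected from sellers, supply shifts: Qs = 4(P − 7) + 101.
Solving gives Q = 337 with consumers paying 66 and sellers receiving 59 (the 7 wedge).
ΔPS is the trapezoid between Q = 337 and Q = 349 of height 3: ½ · (349 + 337) · 3 = 1029.

Producer surplus falls by 1029 thousand.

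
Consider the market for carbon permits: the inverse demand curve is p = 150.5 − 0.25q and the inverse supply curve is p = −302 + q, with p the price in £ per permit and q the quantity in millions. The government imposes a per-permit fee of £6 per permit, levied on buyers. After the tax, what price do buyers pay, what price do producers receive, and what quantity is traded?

Rewrite in direct form: qd = 602 − 4p and qs = p + 302.
Without the tax, 602 − 4p = p + 302 gives 5p = 300, so p* = £60 and q* = 362.
With the tax collected from buyers, demand (in seller-price terms) shifts: qd = 602 − 4(p + 6).
New equilibrium: buyers pay £61.2, producers receive £55.2, q = 357.2. (Wedge: pb − ps = 6.)

Buyers pay £61.2; producers receive £55.2; quantity = 357.2.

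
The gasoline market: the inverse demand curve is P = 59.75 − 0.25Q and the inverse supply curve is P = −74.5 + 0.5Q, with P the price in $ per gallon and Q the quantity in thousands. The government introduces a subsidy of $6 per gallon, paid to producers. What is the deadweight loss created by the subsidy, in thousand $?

Inverting to Q(P) form: Qd = 239 − 4P; Qs = 2P + 149.
Without the subsidy, 239 − 4P = 2P + 149 gives 6P = 90, so P* = $15 and Q* = 179.
With a per-unit subsidy paid to producers, each receives P + 6 per unit sold, so supply becomes Qs = 2(P + 6) + 149.
Solving gives Q = 187 with consumers paying $13 and producers receiving $19 (the $6 wedge).
Quantity rises by |ΔQ| = |179 − 187| = 8.
DWL = ½ · t · |ΔQ| = ½ · 6 · 8 = $24.

Deadweight loss = $24 thousand.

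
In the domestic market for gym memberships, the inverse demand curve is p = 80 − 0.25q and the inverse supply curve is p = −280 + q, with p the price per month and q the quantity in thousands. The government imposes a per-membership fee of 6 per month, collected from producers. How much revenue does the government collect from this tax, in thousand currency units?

Tax revenue = 1699.2 thousand.

Rewrite in direct form: qd = 320 − 4p and qs = p + 280.
Before the tax: set 320 − 4p = p + 280 → p* = 8, q* = 288.
With the tax collected from producers, supply shifts: qs = (p − 6) + 280.
New equilibrium: consumers pay 9.2, producers receive 3.2, q = 283.2. (Wedge: pb − ps = 6.)
Revenue = t · Q = 6 · 283.2 = 1699.2.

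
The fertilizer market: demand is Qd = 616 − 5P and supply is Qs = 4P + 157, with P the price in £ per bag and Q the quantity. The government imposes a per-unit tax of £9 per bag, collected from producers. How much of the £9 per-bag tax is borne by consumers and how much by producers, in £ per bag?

Consumers bear £4 per bag; producers bear £5 per bag.

Without the tax, 616 − 5P = 4P + 157 gives 9P = 459, so P* = £51 and Q* = 361.
With the tax collected from producers, supply shifts: Qs = 4(P − 9) + 157.
New equilibrium: consumers pay £55, producers receive £46, Q = 341. (Wedge: Pb − Ps = 9.)
Burden on consumers: £4; on producers: £5. (They sum to £9.)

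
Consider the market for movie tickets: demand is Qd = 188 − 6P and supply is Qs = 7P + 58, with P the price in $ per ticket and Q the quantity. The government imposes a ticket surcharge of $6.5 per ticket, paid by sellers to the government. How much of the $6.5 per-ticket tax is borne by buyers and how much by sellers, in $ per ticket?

Before the tax: set 188 − 6P = 7P + 58 → P* = $10, Q* = 128.
With the tax collected from sellers, supply shifts: Qs = 7(P − 6.5) + 58.
New equilibrium: buyers pay $13.5, sellers receive $7, Q = 107. (Wedge: Pb − Ps = 6.5.)
Burden on buyers: $3.5; on sellers: $3. (They sum to $6.5.)

Buyers bear $3.5 per ticket; sellers bear $3 per ticket.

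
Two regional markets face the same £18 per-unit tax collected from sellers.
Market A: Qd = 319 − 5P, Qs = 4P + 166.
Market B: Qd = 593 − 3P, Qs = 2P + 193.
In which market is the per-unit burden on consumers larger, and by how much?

Market A: pre-tax P* = £17, Q* = 234; post-tax Q = 194; per-unit burden on consumers = £8.
Market B: pre-tax P* = £80, Q* = 353; post-tax Q = 331.4; per-unit burden on consumers = £7.2.
Difference: £8 vs £7.2 → market A is larger by £0.8.

Market A, by £0.8.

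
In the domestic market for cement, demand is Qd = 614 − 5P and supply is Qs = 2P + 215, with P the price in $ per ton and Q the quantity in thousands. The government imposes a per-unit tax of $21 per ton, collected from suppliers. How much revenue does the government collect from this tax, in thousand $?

Tax revenue = $6279 thousand.

Without the tax, 614 − 5P = 2P + 215 gives 7P = 399, so P* = $57 and Q* = 329.
With the tax collected from suppliers, supply shifts: Qs = 2(P − 21) + 215.
New equilibrium: buyers pay $63, suppliers receive $42, Q = 299. (Wedge: Pb − Ps = 21.)
Revenue = t · Q = 21 · 299 = $6279.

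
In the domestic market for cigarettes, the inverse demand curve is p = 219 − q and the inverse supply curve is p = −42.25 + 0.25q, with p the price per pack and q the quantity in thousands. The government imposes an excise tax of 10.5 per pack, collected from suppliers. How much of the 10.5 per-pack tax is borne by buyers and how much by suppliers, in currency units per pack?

Rewrite in direct form: qd = 219 − p and qs = 4p + 169.
Without the tax, 219 − p = 4p + 169 gives 5p = 50, so p* = 10 and q* = 209.
With the tax collected from suppliers, supply shifts: qs = 4(p − 10.5) + 169.
Solving gives q = 200.6 with buyers paying 18.4 and suppliers receiving 7.9 (the 10.5 wedge).
Burden on buyers: 8.4; on suppliers: 2.1. (They sum to 10.5.)
The less price-elastic side of the market bears the larger share of a per-unit tax.

Buyers bear 8.4 per pack; suppliers bear 2.1 per pack.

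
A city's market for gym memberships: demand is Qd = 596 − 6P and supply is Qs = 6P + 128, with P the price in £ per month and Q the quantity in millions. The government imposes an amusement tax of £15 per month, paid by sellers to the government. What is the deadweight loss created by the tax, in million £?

Deadweight loss = £337.5 million.

Before the tax: set 596 − 6P = 6P + 128 → P* = £39, Q* = 362.
With the tax collected from sellers, supply shifts: Qs = 6(P − 15) + 128.
New equilibrium: buyers pay £46.5, sellers receive £31.5, Q = 317. (Wedge: Pb − Ps = 15.)
Quantity falls by |ΔQ| = |362 − 317| = 45.
DWL = ½ · t · |ΔQ| = ½ · 15 · 45 = £337.5.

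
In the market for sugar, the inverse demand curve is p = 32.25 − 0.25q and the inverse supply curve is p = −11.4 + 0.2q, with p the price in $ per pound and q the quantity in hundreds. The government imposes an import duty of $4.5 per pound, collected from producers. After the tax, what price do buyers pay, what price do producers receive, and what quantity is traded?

Buyers pay $10.5; producers receive $6; quantity = 87.

Inverting to q(p) form: qd = 129 − 4p; qs = 5p + 57.
Before the tax: set 129 − 4p = 5p + 57 → p* = $8, q* = 97.
With the tax collected from producers, supply shifts: qs = 5(p − 4.5) + 57.
Solving gives q = 87 with buyers paying $10.5 and producers receiving $6 (the $4.5 wedge).
The less price-elastic side of the market bears the larger share of a per-unit tax.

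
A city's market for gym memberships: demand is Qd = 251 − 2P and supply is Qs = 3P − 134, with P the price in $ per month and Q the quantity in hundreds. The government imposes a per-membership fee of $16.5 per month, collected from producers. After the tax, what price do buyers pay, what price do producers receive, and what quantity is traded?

Buyers pay $86.9; producers receive $70.4; quantity = 77.2.

Without the tax, 251 − 2P = 3P − 134 gives 5P = 385, so P* = $77 and Q* = 97.
With the tax collected from producers, supply shifts: Qs = 3(P − 16.5) − 134.
Solving gives Q = 77.2 with buyers paying $86.9 and producers receiving $70.4 (the $16.5 wedge).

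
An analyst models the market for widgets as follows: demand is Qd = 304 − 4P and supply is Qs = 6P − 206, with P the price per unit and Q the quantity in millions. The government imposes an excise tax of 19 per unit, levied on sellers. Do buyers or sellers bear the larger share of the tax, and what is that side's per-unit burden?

Buyers bear the larger share: 11.4 per unit.

Without the tax, 304 − 4P = 6P − 206 gives 10P = 510, so P* = 51 and Q* = 100.
With the tax collected from sellers, supply shifts: Qs = 6(P − 19) − 206.
New equilibrium: buyers pay 62.4, sellers receive 43.4, Q = 54.4. (Wedge: Pb − Ps = 19.)
Per-unit burden: buyers 11.4, sellers 7.6.
Buyers take the larger share because demand is less price-elastic here (demand slope 4 vs supply slope 6).
The less price-elastic side of the market bears the larger share of a per-unit tax.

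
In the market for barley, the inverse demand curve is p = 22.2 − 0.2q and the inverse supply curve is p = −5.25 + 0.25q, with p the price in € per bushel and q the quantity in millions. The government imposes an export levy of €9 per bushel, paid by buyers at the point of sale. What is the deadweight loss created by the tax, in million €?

Rewrite in direct form: qd = 111 − 5p and qs = 4p + 21.
Without the tax, 111 − 5p = 4p + 21 gives 9p = 90, so p* = €10 and q* = 61.
With the tax collected from buyers, demand (in seller-price terms) shifts: qd = 111 − 5(p + 9).
New equilibrium: buyers pay €14, producers receive €5, q = 41. (Wedge: pb − ps = 9.)
Quantity falls by |ΔQ| = |61 − 41| = 20.
DWL = ½ · t · |ΔQ| = ½ · 9 · 20 = €90.

Deadweight loss = €90 million.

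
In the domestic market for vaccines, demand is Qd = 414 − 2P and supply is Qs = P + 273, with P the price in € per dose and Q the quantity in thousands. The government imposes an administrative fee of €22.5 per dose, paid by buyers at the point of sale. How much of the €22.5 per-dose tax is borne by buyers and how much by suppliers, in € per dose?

Buyers bear €7.5 per dose; suppliers bear €15 per dose.

Before the tax: set 414 − 2P = P + 273 → P* = €47, Q* = 320.
With the tax collected from buyers, demand (in seller-price terms) shifts: Qd = 414 − 2(P + 22.5).
New equilibrium: buyers pay €54.5, suppliers receive €32, Q = 305. (Wedge: Pb − Ps = 22.5.)
Burden on buyers: €7.5; on suppliers: €15. (They sum to €22.5.)
The less price-elastic side of the market bears the larger share of a per-unit tax.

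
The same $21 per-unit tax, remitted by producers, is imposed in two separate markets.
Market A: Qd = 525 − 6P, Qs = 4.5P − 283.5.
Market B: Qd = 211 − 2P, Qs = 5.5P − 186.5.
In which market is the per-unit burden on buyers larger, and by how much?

Market A: pre-tax P* = $77, Q* = 63; post-tax Q = 9; per-unit burden on buyers = $9.
Market B: pre-tax P* = $53, Q* = 105; post-tax Q = 74.2; per-unit burden on buyers = $15.4.
Difference: $9 vs $15.4 → market B is larger by $6.4.

Market B, by $6.4.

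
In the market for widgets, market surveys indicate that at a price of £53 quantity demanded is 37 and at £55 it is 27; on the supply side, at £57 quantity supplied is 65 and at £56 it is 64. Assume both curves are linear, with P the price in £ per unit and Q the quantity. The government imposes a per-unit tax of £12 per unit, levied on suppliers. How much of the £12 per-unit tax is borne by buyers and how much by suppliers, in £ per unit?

Buyers bear £2 per unit; suppliers bear £10 per unit.

Demand slope: (27 − 37)/(55 − 53) = -5, so Qd = 302 − 5P.
Supply slope: (64 − 65)/(56 − 57) = 1, so Qs = P + 8.
Before the tax: set 302 − 5P = P + 8 → P* = £49, Q* = 57.
With the tax collected from suppliers, supply shifts: Qs = (P − 12) + 8.
New equilibrium: buyers pay £51, suppliers receive £39, Q = 47. (Wedge: Pb − Ps = 12.)
Burden on buyers: £2; on suppliers: £10. (They sum to £12.)
The less price-elastic side of the market bears the larger share of a per-unit tax.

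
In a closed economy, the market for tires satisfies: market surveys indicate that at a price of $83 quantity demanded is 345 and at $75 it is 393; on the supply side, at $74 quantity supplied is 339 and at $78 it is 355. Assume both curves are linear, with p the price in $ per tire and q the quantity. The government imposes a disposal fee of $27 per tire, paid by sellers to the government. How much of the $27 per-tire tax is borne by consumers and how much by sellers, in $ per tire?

Consumers bear $10.8 per tire; sellers bear $16.2 per tire.

Demand slope: (393 − 345)/(75 − 83) = -6, so qd = 843 − 6p.
Supply slope: (355 − 339)/(78 − 74) = 4, so qs = 4p + 43.
Without the tax, 843 − 6p = 4p + 43 gives 10p = 800, so p* = $80 and q* = 363.
With the tax collected from sellers, supply shifts: qs = 4(p − 27) + 43.
New equilibrium: consumers pay $90.8, sellers receive $63.8, q = 298.2. (Wedge: pb − ps = 27.)
Burden on consumers: $10.8; on sellers: $16.2. (They sum to $27.)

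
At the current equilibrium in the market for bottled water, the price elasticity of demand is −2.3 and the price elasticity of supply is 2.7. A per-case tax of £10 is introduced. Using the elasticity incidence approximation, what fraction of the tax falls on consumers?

Incidence ratio: consumers' share ≈ εs / (εs + |εd|) = 2.7 / (2.7 + 2.3) = 0.54.
Supply is the more elastic side, so consumers bear the larger share.

Consumers' share ≈ 0.54.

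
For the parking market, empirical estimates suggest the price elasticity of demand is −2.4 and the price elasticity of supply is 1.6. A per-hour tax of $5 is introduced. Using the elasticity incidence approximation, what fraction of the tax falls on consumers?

Incidence ratio: consumers' share ≈ εs / (εs + |εd|) = 1.6 / (1.6 + 2.4) = 0.4.
Supply is the less elastic side, so consumers bear the smaller share.

Consumers' share ≈ 0.4.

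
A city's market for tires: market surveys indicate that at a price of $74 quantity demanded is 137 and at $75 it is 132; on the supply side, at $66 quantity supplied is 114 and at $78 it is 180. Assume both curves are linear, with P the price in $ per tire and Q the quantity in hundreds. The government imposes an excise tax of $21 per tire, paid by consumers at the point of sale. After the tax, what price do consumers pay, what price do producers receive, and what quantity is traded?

Demand slope: (132 − 137)/(75 − 74) = -5, so Qd = 507 − 5P.
Supply slope: (180 − 114)/(78 − 66) = 5.5, so Qs = 5.5P − 249.
Without the tax, 507 − 5P = 5.5P − 249 gives 10.5P = 756, so P* = $72 and Q* = 147.
With the tax collected from consumers, demand (in seller-price terms) shifts: Qd = 507 − 5(P + 21).
New equilibrium: consumers pay $83, producers receive $62, Q = 92. (Wedge: Pb − Ps = 21.)
The less price-elastic side of the market bears the larger share of a per-unit tax.

Consumers pay $83; producers receive $62; quantity = 92.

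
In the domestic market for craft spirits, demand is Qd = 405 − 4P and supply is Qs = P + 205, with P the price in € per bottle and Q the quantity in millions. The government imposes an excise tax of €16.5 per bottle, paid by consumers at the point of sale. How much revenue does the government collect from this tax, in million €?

Before the tax: set 405 − 4P = P + 205 → P* = €40, Q* = 245.
With the tax collected from consumers, demand (in seller-price terms) shifts: Qd = 405 − 4(P + 16.5).
New equilibrium: consumers pay €43.3, producers receive €26.8, Q = 231.8. (Wedge: Pb − Ps = 16.5.)
Revenue = t · Q = 16.5 · 231.8 = €3824.7.

Tax revenue = €3824.7 million.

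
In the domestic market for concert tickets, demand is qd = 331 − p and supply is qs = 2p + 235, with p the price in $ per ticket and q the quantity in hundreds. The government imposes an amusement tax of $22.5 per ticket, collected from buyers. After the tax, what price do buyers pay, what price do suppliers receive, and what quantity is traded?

Buyers pay $47; suppliers receive $24.5; quantity = 284.

Before the tax: set 331 − p = 2p + 235 → p* = $32, q* = 299.
With the tax collected from buyers, demand (in seller-price terms) shifts: qd = 331 − (p + 22.5).
New equilibrium: buyers pay $47, suppliers receive $24.5, q = 284. (Wedge: pb − ps = 22.5.)
The less price-elastic side of the market bears the larger share of a per-unit tax.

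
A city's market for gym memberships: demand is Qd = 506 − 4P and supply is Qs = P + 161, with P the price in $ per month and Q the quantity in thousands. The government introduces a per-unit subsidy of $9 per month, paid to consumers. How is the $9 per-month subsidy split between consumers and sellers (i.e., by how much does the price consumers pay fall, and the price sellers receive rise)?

Consumers gain $1.8 per month; sellers gain $7.2 per month.

Before the subsidy: set 506 − 4P = P + 161 → P* = $69, Q* = 230.
With a per-unit subsidy paid to consumers, each effectively pays P − 9, so demand becomes Qd = 506 − 4(P − 9).
New equilibrium: consumers pay $67.2, sellers receive $76.2, Q = 237.2. (Wedge: Pb − Ps = −9.)
Gain to consumers: $1.8; to sellers: $7.2. (They sum to $9.)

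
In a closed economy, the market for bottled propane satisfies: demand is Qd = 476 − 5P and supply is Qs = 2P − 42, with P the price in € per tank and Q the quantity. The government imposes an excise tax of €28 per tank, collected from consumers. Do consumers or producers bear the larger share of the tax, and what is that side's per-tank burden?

Producers bear the larger share: €20 per tank.

Without the tax, 476 − 5P = 2P − 42 gives 7P = 518, so P* = €74 and Q* = 106.
With the tax collected from consumers, demand (in seller-price terms) shifts: Qd = 476 − 5(P + 28).
Solving gives Q = 66 with consumers paying €82 and producers receiving €54 (the €28 wedge).
Per-tank burden: consumers €8, producers €20.
Producers take the larger share because supply is less price-elastic here (demand slope 5 vs supply slope 2).
The less price-elastic side of the market bears the larger share of a per-unit tax.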